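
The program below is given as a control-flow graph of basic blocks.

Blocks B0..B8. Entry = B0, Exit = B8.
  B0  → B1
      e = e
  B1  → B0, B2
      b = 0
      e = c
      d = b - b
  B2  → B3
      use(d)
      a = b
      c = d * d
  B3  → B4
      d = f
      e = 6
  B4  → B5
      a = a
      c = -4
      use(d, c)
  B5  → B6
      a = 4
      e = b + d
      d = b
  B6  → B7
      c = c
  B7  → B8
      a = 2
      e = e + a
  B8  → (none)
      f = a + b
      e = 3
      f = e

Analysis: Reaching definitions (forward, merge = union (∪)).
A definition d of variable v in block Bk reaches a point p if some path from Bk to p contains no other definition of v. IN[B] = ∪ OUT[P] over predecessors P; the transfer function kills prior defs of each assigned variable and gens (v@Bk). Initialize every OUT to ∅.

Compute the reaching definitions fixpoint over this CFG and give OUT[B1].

Per-block solution:
  B0:   IN={b@B1, d@B1, e@B1}   OUT={b@B1, d@B1, e@B0}
  B1:   IN={b@B1, d@B1, e@B0}   OUT={b@B1, d@B1, e@B1}
  B2:   IN={b@B1, d@B1, e@B1}   OUT={a@B2, b@B1, c@B2, d@B1, e@B1}
  B3:   IN={a@B2, b@B1, c@B2, d@B1, e@B1}   OUT={a@B2, b@B1, c@B2, d@B3, e@B3}
  B4:   IN={a@B2, b@B1, c@B2, d@B3, e@B3}   OUT={a@B4, b@B1, c@B4, d@B3, e@B3}
  B5:   IN={a@B4, b@B1, c@B4, d@B3, e@B3}   OUT={a@B5, b@B1, c@B4, d@B5, e@B5}
  B6:   IN={a@B5, b@B1, c@B4, d@B5, e@B5}   OUT={a@B5, b@B1, c@B6, d@B5, e@B5}
  B7:   IN={a@B5, b@B1, c@B6, d@B5, e@B5}   OUT={a@B7, b@B1, c@B6, d@B5, e@B7}
  B8:   IN={a@B7, b@B1, c@B6, d@B5, e@B7}   OUT={a@B7, b@B1, c@B6, d@B5, e@B8, f@B8}

Merge at B1: IN[B1] = OUT[B0] = {b@B1, d@B1, e@B0}
Applying B1's transfer function to that IN value gives OUT[B1] (row B1 above).

Answer: {b@B1, d@B1, e@B1}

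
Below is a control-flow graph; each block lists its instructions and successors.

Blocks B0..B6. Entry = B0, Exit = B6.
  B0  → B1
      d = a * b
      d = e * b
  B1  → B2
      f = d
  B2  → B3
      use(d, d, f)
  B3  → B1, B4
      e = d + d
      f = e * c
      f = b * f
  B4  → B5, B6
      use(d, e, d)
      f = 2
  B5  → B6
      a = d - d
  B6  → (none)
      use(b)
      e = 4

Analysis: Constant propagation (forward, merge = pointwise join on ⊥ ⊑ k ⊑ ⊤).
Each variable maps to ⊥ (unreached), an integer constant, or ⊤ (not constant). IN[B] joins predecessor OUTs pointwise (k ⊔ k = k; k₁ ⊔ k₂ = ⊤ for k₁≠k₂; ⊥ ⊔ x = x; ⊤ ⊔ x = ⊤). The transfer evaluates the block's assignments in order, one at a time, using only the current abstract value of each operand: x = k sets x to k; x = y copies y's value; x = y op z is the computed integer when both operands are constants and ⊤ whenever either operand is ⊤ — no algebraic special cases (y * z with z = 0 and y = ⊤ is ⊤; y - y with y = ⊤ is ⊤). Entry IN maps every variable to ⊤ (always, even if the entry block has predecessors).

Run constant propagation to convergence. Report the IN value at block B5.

Answer: {a: ⊤, b: ⊤, c: ⊤, d: ⊤, e: ⊤, f: 2}

Trace:
Fixpoint table:
  B0:  IN=(all ⊤)  OUT=(all ⊤)
  B1:  IN=(all ⊤)  OUT=(all ⊤)
  B2:  IN=(all ⊤)  OUT=(all ⊤)
  B3:  IN=(all ⊤)  OUT=(all ⊤)
  B4:  IN=(all ⊤)  OUT={f:2; rest ⊤}
  B5:  IN={f:2; rest ⊤}  OUT={f:2; rest ⊤}
  B6:  IN={f:2; rest ⊤}  OUT={e:4, f:2; rest ⊤}

Merge at B5: IN[B5] = OUT[B4] = {a: ⊤, b: ⊤, c: ⊤, d: ⊤, e: ⊤, f: 2}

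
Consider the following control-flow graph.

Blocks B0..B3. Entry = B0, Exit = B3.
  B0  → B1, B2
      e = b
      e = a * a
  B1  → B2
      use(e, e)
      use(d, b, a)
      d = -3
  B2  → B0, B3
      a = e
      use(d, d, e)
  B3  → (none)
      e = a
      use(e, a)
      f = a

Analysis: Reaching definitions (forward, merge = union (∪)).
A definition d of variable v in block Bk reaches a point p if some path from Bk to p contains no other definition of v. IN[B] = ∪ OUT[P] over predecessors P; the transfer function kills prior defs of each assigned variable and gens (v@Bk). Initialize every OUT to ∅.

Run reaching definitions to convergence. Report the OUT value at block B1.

Answer: {a@B2, d@B1, e@B0}

Working:
Fixpoint table:
  B0:  IN={a@B2, d@B1, e@B0}  OUT={a@B2, d@B1, e@B0}
  B1:  IN={a@B2, d@B1, e@B0}  OUT={a@B2, d@B1, e@B0}
  B2:  IN={a@B2, d@B1, e@B0}  OUT={a@B2, d@B1, e@B0}
  B3:  IN={a@B2, d@B1, e@B0}  OUT={a@B2, d@B1, e@B3, f@B3}

Merge at B1: IN[B1] = OUT[B0] = {a@B2, d@B1, e@B0}
Applying B1's transfer function to that IN value gives OUT[B1] (row B1 above).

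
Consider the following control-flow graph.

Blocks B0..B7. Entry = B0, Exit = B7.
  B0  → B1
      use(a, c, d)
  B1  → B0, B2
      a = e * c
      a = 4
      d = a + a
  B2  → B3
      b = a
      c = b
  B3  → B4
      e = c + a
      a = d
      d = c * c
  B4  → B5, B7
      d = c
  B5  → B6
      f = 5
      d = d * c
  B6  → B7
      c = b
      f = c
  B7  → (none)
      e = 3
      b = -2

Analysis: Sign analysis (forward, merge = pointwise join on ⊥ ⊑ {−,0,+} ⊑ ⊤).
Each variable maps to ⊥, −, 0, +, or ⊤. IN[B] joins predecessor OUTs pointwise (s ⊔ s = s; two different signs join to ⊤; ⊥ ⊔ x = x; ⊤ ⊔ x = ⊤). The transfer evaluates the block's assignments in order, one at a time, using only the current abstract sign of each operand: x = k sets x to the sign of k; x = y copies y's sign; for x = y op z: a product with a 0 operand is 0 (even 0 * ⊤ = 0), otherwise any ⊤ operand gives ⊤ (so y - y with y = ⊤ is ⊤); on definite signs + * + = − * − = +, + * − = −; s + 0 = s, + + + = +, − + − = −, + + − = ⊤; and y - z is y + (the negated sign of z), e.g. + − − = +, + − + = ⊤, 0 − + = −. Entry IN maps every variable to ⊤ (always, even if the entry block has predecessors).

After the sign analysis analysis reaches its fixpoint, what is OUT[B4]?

Answer: {a: +, b: +, c: +, d: +, e: +, f: ⊤}

Trace:
Fixpoint table:
  B0: | IN=(all ⊤) | OUT=(all ⊤)
  B1: | IN=(all ⊤) | OUT={a:+, d:+; rest ⊤}
  B2: | IN={a:+, d:+; rest ⊤} | OUT={a:+, b:+, c:+, d:+; rest ⊤}
  B3: | IN={a:+, b:+, c:+, d:+; rest ⊤} | OUT={a:+, b:+, c:+, d:+, e:+; rest ⊤}
  B4: | IN={a:+, b:+, c:+, d:+, e:+; rest ⊤} | OUT={a:+, b:+, c:+, d:+, e:+; rest ⊤}
  B5: | IN={a:+, b:+, c:+, d:+, e:+; rest ⊤} | OUT={a:+, b:+, c:+, d:+, e:+, f:+; rest ⊤}
  B6: | IN={a:+, b:+, c:+, d:+, e:+, f:+; rest ⊤} | OUT={a:+, b:+, c:+, d:+, e:+, f:+; rest ⊤}
  B7: | IN={a:+, b:+, c:+, d:+, e:+; rest ⊤} | OUT={a:+, b:-, c:+, d:+, e:+; rest ⊤}

Merge at B4: IN[B4] = OUT[B3] = {a: +, b: +, c: +, d: +, e: +, f: ⊤}
Applying B4's transfer function to that IN value gives OUT[B4] (row B4 above).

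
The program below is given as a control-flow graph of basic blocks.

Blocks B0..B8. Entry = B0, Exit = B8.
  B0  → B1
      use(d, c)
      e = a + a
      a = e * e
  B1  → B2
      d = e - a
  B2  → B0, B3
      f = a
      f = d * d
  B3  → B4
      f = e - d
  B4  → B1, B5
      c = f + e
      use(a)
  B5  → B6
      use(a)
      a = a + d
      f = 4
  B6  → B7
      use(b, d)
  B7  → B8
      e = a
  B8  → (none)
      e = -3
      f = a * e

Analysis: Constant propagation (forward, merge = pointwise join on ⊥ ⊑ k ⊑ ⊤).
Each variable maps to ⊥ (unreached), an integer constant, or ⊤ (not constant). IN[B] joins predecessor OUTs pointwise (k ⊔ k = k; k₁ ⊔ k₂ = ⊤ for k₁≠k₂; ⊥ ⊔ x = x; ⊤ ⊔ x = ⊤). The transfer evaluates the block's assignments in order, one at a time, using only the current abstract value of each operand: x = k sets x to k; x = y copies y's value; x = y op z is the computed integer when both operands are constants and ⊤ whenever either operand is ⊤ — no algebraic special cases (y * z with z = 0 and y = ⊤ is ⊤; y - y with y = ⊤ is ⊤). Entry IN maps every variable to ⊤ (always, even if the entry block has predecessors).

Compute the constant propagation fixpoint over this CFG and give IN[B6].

Answer: {a: ⊤, b: ⊤, c: ⊤, d: ⊤, e: ⊤, f: 4}

Working:
Fixpoint table:
  B0:   IN=(all ⊤)   OUT=(all ⊤)
  B1:   IN=(all ⊤)   OUT=(all ⊤)
  B2:   IN=(all ⊤)   OUT=(all ⊤)
  B3:   IN=(all ⊤)   OUT=(all ⊤)
  B4:   IN=(all ⊤)   OUT=(all ⊤)
  B5:   IN=(all ⊤)   OUT={f:4; rest ⊤}
  B6:   IN={f:4; rest ⊤}   OUT={f:4; rest ⊤}
  B7:   IN={f:4; rest ⊤}   OUT={f:4; rest ⊤}
  B8:   IN={f:4; rest ⊤}   OUT={e:-3; rest ⊤}

Merge at B6: IN[B6] = OUT[B5] = {a: ⊤, b: ⊤, c: ⊤, d: ⊤, e: ⊤, f: 4}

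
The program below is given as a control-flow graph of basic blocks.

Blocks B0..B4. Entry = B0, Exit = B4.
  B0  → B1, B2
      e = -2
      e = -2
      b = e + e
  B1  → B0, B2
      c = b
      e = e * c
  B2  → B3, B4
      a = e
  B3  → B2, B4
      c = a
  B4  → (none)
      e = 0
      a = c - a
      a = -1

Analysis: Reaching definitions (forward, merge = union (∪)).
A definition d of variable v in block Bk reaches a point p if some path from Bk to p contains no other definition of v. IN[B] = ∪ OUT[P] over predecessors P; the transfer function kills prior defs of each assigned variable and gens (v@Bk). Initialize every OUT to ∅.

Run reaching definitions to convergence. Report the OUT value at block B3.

Converged values:
  B0:   IN={b@B0, c@B1, e@B1}   OUT={b@B0, c@B1, e@B0}
  B1:   IN={b@B0, c@B1, e@B0}   OUT={b@B0, c@B1, e@B1}
  B2:   IN={a@B2, b@B0, c@B1, c@B3, e@B0, e@B1}   OUT={a@B2, b@B0, c@B1, c@B3, e@B0, e@B1}
  B3:   IN={a@B2, b@B0, c@B1, c@B3, e@B0, e@B1}   OUT={a@B2, b@B0, c@B3, e@B0, e@B1}
  B4:   IN={a@B2, b@B0, c@B1, c@B3, e@B0, e@B1}   OUT={a@B4, b@B0, c@B1, c@B3, e@B4}

Merge at B3: IN[B3] = OUT[B2] = {a@B2, b@B0, c@B1, c@B3, e@B0, e@B1}
Applying B3's transfer function to that IN value gives OUT[B3] (row B3 above).

Answer: {a@B2, b@B0, c@B3, e@B0, e@B1}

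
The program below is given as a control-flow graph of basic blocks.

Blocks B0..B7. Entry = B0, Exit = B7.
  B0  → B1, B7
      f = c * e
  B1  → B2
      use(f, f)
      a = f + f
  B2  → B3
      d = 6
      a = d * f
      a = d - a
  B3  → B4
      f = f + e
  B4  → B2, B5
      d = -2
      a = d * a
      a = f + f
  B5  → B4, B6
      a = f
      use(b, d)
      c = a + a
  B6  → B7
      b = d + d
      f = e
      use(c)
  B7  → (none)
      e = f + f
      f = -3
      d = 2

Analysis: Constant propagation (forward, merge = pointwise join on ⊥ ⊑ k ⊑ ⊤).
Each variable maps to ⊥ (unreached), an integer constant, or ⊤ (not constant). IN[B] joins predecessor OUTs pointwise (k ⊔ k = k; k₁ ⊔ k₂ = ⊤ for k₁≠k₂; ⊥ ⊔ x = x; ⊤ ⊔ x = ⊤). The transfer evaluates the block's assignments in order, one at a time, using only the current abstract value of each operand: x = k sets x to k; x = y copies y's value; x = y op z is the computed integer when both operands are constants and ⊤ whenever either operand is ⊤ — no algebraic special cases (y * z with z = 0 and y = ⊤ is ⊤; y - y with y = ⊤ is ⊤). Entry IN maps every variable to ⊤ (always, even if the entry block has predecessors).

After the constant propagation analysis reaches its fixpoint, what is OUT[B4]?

Fixpoint table:
  B0: | IN=(all ⊤) | OUT=(all ⊤)
  B1: | IN=(all ⊤) | OUT=(all ⊤)
  B2: | IN=(all ⊤) | OUT={d:6; rest ⊤}
  B3: | IN={d:6; rest ⊤} | OUT={d:6; rest ⊤}
  B4: | IN=(all ⊤) | OUT={d:-2; rest ⊤}
  B5: | IN={d:-2; rest ⊤} | OUT={d:-2; rest ⊤}
  B6: | IN={d:-2; rest ⊤} | OUT={b:-4, d:-2; rest ⊤}
  B7: | IN=(all ⊤) | OUT={d:2, f:-3; rest ⊤}

Merge at B4: IN[B4] = OUT[B3] ⊔ OUT[B5] = {a: ⊤, b: ⊤, c: ⊤, d: ⊤, e: ⊤, f: ⊤}
Applying B4's transfer function to that IN value gives OUT[B4] (row B4 above).

Answer: {a: ⊤, b: ⊤, c: ⊤, d: -2, e: ⊤, f: ⊤}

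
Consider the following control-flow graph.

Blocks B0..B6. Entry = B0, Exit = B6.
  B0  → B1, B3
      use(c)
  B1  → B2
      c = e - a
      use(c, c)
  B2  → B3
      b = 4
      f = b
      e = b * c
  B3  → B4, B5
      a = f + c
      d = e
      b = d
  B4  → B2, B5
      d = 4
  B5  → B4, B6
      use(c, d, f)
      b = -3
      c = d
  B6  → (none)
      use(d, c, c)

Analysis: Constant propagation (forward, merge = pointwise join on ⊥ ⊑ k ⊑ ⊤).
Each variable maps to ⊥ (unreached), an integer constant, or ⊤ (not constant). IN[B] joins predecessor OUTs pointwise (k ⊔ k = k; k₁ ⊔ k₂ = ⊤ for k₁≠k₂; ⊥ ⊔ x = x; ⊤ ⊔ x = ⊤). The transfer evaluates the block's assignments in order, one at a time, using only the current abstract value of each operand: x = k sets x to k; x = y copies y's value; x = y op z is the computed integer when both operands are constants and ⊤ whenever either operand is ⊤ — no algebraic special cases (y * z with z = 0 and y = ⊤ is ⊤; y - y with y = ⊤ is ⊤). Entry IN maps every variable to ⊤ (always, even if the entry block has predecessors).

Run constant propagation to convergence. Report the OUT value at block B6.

Fixpoint table:
  B0:   IN=(all ⊤)   OUT=(all ⊤)
  B1:   IN=(all ⊤)   OUT=(all ⊤)
  B2:   IN=(all ⊤)   OUT={b:4, f:4; rest ⊤}
  B3:   IN=(all ⊤)   OUT=(all ⊤)
  B4:   IN=(all ⊤)   OUT={d:4; rest ⊤}
  B5:   IN=(all ⊤)   OUT={b:-3; rest ⊤}
  B6:   IN={b:-3; rest ⊤}   OUT={b:-3; rest ⊤}

Merge at B6: IN[B6] = OUT[B5] = {a: ⊤, b: -3, c: ⊤, d: ⊤, e: ⊤, f: ⊤}
Applying B6's transfer function to that IN value gives OUT[B6] (row B6 above).

Answer: {a: ⊤, b: -3, c: ⊤, d: ⊤, e: ⊤, f: ⊤}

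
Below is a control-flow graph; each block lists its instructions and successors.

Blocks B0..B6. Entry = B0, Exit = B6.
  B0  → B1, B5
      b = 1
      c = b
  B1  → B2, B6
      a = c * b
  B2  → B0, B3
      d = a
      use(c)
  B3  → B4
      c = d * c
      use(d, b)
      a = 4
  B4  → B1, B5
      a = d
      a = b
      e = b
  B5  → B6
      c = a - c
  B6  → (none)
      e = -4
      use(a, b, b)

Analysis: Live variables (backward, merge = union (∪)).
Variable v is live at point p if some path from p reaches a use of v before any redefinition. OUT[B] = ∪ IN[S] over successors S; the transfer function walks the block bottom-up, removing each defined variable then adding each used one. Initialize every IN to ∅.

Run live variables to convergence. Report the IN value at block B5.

Answer: {a, b, c}

Working:
Per-block solution:
  B0:   IN={a}   OUT={a, b, c}
  B1:   IN={b, c}   OUT={a, b, c}
  B2:   IN={a, b, c}   OUT={a, b, c, d}
  B3:   IN={b, c, d}   OUT={b, c, d}
  B4:   IN={b, c, d}   OUT={a, b, c}
  B5:   IN={a, b, c}   OUT={a, b}
  B6:   IN={a, b}   OUT={}

Merge at B5: OUT[B5] = IN[B6] = {a, b}
Applying B5's transfer function to that OUT value gives IN[B5] (row B5 above).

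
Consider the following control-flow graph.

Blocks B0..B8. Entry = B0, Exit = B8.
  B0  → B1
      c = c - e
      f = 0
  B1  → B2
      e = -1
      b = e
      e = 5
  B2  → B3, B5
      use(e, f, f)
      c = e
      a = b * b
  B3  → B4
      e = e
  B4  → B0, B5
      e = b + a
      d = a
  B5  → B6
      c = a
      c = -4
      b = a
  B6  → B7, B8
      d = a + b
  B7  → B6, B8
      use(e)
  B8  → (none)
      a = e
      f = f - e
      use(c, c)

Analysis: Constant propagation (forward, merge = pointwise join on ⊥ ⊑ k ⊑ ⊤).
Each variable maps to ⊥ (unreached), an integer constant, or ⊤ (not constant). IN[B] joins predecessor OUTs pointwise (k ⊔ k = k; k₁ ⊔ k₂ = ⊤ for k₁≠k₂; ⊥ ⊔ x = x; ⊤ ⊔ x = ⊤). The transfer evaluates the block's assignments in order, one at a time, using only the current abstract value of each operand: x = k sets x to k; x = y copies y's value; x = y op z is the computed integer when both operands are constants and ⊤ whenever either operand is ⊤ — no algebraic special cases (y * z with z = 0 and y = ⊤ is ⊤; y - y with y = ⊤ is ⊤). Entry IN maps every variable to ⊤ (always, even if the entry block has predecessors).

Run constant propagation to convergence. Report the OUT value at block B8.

Fixpoint table:
  B0: | IN=(all ⊤) | OUT={f:0; rest ⊤}
  B1: | IN={f:0; rest ⊤} | OUT={b:-1, e:5, f:0; rest ⊤}
  B2: | IN={b:-1, e:5, f:0; rest ⊤} | OUT={a:1, b:-1, c:5, e:5, f:0; rest ⊤}
  B3: | IN={a:1, b:-1, c:5, e:5, f:0; rest ⊤} | OUT={a:1, b:-1, c:5, e:5, f:0; rest ⊤}
  B4: | IN={a:1, b:-1, c:5, e:5, f:0; rest ⊤} | OUT={a:1, b:-1, c:5, d:1, e:0, f:0; rest ⊤}
  B5: | IN={a:1, b:-1, c:5, f:0; rest ⊤} | OUT={a:1, b:1, c:-4, f:0; rest ⊤}
  B6: | IN={a:1, b:1, c:-4, f:0; rest ⊤} | OUT={a:1, b:1, c:-4, d:2, f:0; rest ⊤}
  B7: | IN={a:1, b:1, c:-4, d:2, f:0; rest ⊤} | OUT={a:1, b:1, c:-4, d:2, f:0; rest ⊤}
  B8: | IN={a:1, b:1, c:-4, d:2, f:0; rest ⊤} | OUT={b:1, c:-4, d:2; rest ⊤}

Merge at B8: IN[B8] = OUT[B6] ⊔ OUT[B7] = {a: 1, b: 1, c: -4, d: 2, e: ⊤, f: 0}
Applying B8's transfer function to that IN value gives OUT[B8] (row B8 above).

Answer: {a: ⊤, b: 1, c: -4, d: 2, e: ⊤, f: ⊤}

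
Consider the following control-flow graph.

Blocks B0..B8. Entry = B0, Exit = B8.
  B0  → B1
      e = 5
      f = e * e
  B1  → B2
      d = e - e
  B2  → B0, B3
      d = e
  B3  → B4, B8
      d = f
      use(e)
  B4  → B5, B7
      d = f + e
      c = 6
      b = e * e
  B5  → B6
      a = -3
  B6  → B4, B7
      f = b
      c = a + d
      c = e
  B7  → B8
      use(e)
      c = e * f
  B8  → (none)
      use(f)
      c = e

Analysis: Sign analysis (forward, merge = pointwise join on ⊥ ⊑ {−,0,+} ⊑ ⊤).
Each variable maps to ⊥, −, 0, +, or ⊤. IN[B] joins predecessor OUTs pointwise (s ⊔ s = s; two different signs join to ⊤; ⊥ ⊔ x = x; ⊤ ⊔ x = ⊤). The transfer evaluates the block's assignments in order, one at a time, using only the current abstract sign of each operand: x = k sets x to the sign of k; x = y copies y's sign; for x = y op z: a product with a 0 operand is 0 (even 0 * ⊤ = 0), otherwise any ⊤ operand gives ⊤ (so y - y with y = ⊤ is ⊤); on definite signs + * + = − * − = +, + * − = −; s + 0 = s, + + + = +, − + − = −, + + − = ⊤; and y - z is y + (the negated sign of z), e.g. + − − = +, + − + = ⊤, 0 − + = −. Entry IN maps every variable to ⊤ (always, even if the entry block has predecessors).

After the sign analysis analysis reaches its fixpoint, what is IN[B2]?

Fixpoint table:
  B0:  IN=(all ⊤)  OUT={e:+, f:+; rest ⊤}
  B1:  IN={e:+, f:+; rest ⊤}  OUT={e:+, f:+; rest ⊤}
  B2:  IN={e:+, f:+; rest ⊤}  OUT={d:+, e:+, f:+; rest ⊤}
  B3:  IN={d:+, e:+, f:+; rest ⊤}  OUT={d:+, e:+, f:+; rest ⊤}
  B4:  IN={d:+, e:+, f:+; rest ⊤}  OUT={b:+, c:+, d:+, e:+, f:+; rest ⊤}
  B5:  IN={b:+, c:+, d:+, e:+, f:+; rest ⊤}  OUT={a:-, b:+, c:+, d:+, e:+, f:+; rest ⊤}
  B6:  IN={a:-, b:+, c:+, d:+, e:+, f:+; rest ⊤}  OUT={a:-, b:+, c:+, d:+, e:+, f:+; rest ⊤}
  B7:  IN={b:+, c:+, d:+, e:+, f:+; rest ⊤}  OUT={b:+, c:+, d:+, e:+, f:+; rest ⊤}
  B8:  IN={d:+, e:+, f:+; rest ⊤}  OUT={c:+, d:+, e:+, f:+; rest ⊤}

Merge at B2: IN[B2] = OUT[B1] = {a: ⊤, b: ⊤, c: ⊤, d: ⊤, e: +, f: +}

Answer: {a: ⊤, b: ⊤, c: ⊤, d: ⊤, e: +, f: +}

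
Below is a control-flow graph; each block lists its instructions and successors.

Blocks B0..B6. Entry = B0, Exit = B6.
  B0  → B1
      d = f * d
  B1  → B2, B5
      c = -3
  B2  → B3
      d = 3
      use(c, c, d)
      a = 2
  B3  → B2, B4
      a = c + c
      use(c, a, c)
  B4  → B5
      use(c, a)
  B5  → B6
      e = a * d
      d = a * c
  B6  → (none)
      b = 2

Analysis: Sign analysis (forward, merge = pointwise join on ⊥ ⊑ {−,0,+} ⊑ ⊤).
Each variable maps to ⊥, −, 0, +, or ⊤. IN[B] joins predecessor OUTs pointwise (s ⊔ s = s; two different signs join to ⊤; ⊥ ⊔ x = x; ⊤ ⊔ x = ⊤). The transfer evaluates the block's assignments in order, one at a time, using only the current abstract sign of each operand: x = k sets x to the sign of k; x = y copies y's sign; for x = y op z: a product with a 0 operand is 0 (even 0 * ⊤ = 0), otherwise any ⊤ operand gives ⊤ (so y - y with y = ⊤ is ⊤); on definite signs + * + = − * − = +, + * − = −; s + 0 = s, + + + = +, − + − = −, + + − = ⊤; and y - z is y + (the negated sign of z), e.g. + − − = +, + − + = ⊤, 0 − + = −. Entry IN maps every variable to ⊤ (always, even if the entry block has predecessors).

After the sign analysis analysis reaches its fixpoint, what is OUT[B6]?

Answer: {a: ⊤, b: +, c: -, d: ⊤, e: ⊤, f: ⊤}

Derivation:
Per-block solution:
  B0:  IN=(all ⊤)  OUT=(all ⊤)
  B1:  IN=(all ⊤)  OUT={c:-; rest ⊤}
  B2:  IN={c:-; rest ⊤}  OUT={a:+, c:-, d:+; rest ⊤}
  B3:  IN={a:+, c:-, d:+; rest ⊤}  OUT={a:-, c:-, d:+; rest ⊤}
  B4:  IN={a:-, c:-, d:+; rest ⊤}  OUT={a:-, c:-, d:+; rest ⊤}
  B5:  IN={c:-; rest ⊤}  OUT={c:-; rest ⊤}
  B6:  IN={c:-; rest ⊤}  OUT={b:+, c:-; rest ⊤}

Merge at B6: IN[B6] = OUT[B5] = {a: ⊤, b: ⊤, c: -, d: ⊤, e: ⊤, f: ⊤}
Applying B6's transfer function to that IN value gives OUT[B6] (row B6 above).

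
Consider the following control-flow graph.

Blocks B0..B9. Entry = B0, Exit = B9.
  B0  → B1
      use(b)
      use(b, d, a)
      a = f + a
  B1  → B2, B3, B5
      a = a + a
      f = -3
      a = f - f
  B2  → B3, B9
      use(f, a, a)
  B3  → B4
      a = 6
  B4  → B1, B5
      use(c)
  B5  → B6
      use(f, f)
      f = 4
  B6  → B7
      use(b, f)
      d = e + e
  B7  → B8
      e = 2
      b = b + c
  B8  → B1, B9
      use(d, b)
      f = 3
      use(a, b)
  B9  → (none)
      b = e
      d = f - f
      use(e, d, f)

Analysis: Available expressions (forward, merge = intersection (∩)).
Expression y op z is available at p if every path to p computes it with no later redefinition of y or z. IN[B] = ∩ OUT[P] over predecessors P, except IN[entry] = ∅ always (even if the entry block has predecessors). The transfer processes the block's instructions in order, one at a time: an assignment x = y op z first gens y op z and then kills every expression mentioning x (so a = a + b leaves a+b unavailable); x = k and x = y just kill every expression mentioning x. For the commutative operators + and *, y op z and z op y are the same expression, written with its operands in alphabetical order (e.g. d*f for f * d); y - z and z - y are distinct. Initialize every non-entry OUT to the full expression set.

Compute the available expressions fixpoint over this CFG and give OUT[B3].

Answer: {f-f}

Trace:
Converged values:
  B0: | IN={} | OUT={}
  B1: | IN={} | OUT={f-f}
  B2: | IN={f-f} | OUT={f-f}
  B3: | IN={f-f} | OUT={f-f}
  B4: | IN={f-f} | OUT={f-f}
  B5: | IN={f-f} | OUT={}
  B6: | IN={} | OUT={e+e}
  B7: | IN={e+e} | OUT={}
  B8: | IN={} | OUT={}
  B9: | IN={} | OUT={f-f}

Merge at B3: IN[B3] = OUT[B1] ∩ OUT[B2] = {f-f}
Applying B3's transfer function to that IN value gives OUT[B3] (row B3 above).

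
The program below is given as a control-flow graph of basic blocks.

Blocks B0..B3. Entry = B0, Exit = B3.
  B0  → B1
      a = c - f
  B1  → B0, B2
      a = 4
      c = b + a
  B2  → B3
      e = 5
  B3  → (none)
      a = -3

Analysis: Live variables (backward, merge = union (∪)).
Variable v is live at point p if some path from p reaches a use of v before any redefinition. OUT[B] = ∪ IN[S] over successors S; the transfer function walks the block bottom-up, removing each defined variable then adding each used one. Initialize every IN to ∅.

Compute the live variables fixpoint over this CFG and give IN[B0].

Answer: {b, c, f}

Trace:
Converged values:
  B0: | IN={b, c, f} | OUT={b, f}
  B1: | IN={b, f} | OUT={b, c, f}
  B2: | IN={} | OUT={}
  B3: | IN={} | OUT={}

Merge at B0: OUT[B0] = IN[B1] = {b, f}
Applying B0's transfer function to that OUT value gives IN[B0] (row B0 above).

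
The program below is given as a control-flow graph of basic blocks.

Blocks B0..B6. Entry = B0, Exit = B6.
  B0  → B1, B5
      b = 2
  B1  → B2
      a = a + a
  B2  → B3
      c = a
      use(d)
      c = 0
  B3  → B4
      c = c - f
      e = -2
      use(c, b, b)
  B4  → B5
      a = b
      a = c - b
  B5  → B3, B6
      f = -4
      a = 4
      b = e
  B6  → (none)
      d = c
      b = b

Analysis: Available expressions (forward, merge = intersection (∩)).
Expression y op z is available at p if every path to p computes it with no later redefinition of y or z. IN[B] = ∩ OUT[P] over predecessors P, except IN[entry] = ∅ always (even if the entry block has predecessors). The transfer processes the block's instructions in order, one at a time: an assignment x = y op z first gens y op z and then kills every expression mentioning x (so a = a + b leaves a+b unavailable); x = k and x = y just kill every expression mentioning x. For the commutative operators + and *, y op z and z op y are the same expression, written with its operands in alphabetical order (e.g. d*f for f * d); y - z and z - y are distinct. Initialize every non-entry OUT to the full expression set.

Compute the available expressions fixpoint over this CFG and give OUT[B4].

Answer: {c-b}

Derivation:
Per-block solution:
  B0:   IN={}   OUT={}
  B1:   IN={}   OUT={}
  B2:   IN={}   OUT={}
  B3:   IN={}   OUT={}
  B4:   IN={}   OUT={c-b}
  B5:   IN={}   OUT={}
  B6:   IN={}   OUT={}

Merge at B4: IN[B4] = OUT[B3] = {}
Applying B4's transfer function to that IN value gives OUT[B4] (row B4 above).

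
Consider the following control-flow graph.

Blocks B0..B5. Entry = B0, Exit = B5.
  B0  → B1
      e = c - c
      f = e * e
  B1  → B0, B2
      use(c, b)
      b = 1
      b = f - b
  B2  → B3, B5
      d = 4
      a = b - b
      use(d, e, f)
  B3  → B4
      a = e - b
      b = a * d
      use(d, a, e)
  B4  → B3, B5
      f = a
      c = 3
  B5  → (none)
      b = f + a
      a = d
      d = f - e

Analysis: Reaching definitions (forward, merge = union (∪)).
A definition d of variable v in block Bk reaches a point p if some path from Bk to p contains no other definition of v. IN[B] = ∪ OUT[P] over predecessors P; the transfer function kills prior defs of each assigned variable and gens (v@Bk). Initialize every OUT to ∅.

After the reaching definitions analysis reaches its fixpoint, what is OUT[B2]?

Fixpoint table:
  B0: | IN={b@B1, e@B0, f@B0} | OUT={b@B1, e@B0, f@B0}
  B1: | IN={b@B1, e@B0, f@B0} | OUT={b@B1, e@B0, f@B0}
  B2: | IN={b@B1, e@B0, f@B0} | OUT={a@B2, b@B1, d@B2, e@B0, f@B0}
  B3: | IN={a@B2, a@B3, b@B1, b@B3, c@B4, d@B2, e@B0, f@B0, f@B4} | OUT={a@B3, b@B3, c@B4, d@B2, e@B0, f@B0, f@B4}
  B4: | IN={a@B3, b@B3, c@B4, d@B2, e@B0, f@B0, f@B4} | OUT={a@B3, b@B3, c@B4, d@B2, e@B0, f@B4}
  B5: | IN={a@B2, a@B3, b@B1, b@B3, c@B4, d@B2, e@B0, f@B0, f@B4} | OUT={a@B5, b@B5, c@B4, d@B5, e@B0, f@B0, f@B4}

Merge at B2: IN[B2] = OUT[B1] = {b@B1, e@B0, f@B0}
Applying B2's transfer function to that IN value gives OUT[B2] (row B2 above).

Answer: {a@B2, b@B1, d@B2, e@B0, f@B0}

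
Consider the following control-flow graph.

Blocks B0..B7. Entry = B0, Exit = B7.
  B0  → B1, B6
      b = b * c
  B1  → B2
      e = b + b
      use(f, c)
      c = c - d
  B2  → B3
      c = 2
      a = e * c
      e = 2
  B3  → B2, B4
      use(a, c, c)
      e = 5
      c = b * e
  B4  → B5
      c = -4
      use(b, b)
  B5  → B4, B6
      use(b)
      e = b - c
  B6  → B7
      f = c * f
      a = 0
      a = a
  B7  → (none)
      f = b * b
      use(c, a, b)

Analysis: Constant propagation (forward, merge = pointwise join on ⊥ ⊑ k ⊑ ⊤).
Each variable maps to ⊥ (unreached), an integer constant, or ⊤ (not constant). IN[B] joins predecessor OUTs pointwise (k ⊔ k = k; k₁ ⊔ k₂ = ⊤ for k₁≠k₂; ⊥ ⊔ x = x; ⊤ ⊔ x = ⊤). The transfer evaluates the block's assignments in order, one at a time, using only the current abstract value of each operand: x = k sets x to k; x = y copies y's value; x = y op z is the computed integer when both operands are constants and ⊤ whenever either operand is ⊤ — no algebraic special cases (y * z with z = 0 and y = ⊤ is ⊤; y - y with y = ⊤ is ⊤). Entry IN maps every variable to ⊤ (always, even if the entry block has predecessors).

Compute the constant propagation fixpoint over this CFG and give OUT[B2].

Converged values:
  B0: | IN=(all ⊤) | OUT=(all ⊤)
  B1: | IN=(all ⊤) | OUT=(all ⊤)
  B2: | IN=(all ⊤) | OUT={c:2, e:2; rest ⊤}
  B3: | IN={c:2, e:2; rest ⊤} | OUT={e:5; rest ⊤}
  B4: | IN=(all ⊤) | OUT={c:-4; rest ⊤}
  B5: | IN={c:-4; rest ⊤} | OUT={c:-4; rest ⊤}
  B6: | IN=(all ⊤) | OUT={a:0; rest ⊤}
  B7: | IN={a:0; rest ⊤} | OUT={a:0; rest ⊤}

Merge at B2: IN[B2] = OUT[B1] ⊔ OUT[B3] = {a: ⊤, b: ⊤, c: ⊤, d: ⊤, e: ⊤, f: ⊤}
Applying B2's transfer function to that IN value gives OUT[B2] (row B2 above).

Answer: {a: ⊤, b: ⊤, c: 2, d: ⊤, e: 2, f: ⊤}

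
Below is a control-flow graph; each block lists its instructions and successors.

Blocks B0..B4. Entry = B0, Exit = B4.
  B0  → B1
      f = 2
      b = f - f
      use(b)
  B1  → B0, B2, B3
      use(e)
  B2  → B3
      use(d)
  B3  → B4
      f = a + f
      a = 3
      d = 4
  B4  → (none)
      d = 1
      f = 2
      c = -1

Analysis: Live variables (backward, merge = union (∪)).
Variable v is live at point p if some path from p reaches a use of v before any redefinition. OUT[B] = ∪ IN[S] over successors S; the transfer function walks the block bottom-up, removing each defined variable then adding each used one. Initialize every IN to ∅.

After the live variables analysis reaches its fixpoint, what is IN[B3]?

Fixpoint table:
  B0: | IN={a, d, e} | OUT={a, d, e, f}
  B1: | IN={a, d, e, f} | OUT={a, d, e, f}
  B2: | IN={a, d, f} | OUT={a, f}
  B3: | IN={a, f} | OUT={}
  B4: | IN={} | OUT={}

Merge at B3: OUT[B3] = IN[B4] = {}
Applying B3's transfer function to that OUT value gives IN[B3] (row B3 above).

Answer: {a, f}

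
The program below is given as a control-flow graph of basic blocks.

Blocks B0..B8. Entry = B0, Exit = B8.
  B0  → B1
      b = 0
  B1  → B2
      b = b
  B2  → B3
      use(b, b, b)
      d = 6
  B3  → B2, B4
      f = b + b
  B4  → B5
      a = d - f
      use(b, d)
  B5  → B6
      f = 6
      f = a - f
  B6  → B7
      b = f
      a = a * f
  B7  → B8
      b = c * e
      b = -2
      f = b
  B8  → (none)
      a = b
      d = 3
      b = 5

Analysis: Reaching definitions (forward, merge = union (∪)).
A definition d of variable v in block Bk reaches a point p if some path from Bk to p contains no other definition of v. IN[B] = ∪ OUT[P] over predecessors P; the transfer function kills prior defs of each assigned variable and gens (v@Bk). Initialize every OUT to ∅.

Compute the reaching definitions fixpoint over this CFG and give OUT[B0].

Answer: {b@B0}

Working:
Converged values:
  B0:   IN={}   OUT={b@B0}
  B1:   IN={b@B0}   OUT={b@B1}
  B2:   IN={b@B1, d@B2, f@B3}   OUT={b@B1, d@B2, f@B3}
  B3:   IN={b@B1, d@B2, f@B3}   OUT={b@B1, d@B2, f@B3}
  B4:   IN={b@B1, d@B2, f@B3}   OUT={a@B4, b@B1, d@B2, f@B3}
  B5:   IN={a@B4, b@B1, d@B2, f@B3}   OUT={a@B4, b@B1, d@B2, f@B5}
  B6:   IN={a@B4, b@B1, d@B2, f@B5}   OUT={a@B6, b@B6, d@B2, f@B5}
  B7:   IN={a@B6, b@B6, d@B2, f@B5}   OUT={a@B6, b@B7, d@B2, f@B7}
  B8:   IN={a@B6, b@B7, d@B2, f@B7}   OUT={a@B8, b@B8, d@B8, f@B7}

B0 is the boundary node: IN[B0] = {}
Applying B0's transfer function to that IN value gives OUT[B0] (row B0 above).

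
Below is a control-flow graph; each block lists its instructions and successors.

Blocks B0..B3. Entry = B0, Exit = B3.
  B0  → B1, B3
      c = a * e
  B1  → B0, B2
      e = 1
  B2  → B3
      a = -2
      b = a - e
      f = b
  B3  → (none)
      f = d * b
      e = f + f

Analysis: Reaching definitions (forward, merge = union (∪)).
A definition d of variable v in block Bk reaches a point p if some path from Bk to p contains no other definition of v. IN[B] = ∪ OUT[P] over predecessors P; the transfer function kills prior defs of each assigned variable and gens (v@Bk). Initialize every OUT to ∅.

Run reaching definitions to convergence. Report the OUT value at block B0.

Answer: {c@B0, e@B1}

Derivation:
Fixpoint table:
  B0:   IN={c@B0, e@B1}   OUT={c@B0, e@B1}
  B1:   IN={c@B0, e@B1}   OUT={c@B0, e@B1}
  B2:   IN={c@B0, e@B1}   OUT={a@B2, b@B2, c@B0, e@B1, f@B2}
  B3:   IN={a@B2, b@B2, c@B0, e@B1, f@B2}   OUT={a@B2, b@B2, c@B0, e@B3, f@B3}

Merge at B0 (entry node, so the boundary value {} is joined with the incoming edge(s)): IN[B0] = {} ⊔ OUT[B1] = {c@B0, e@B1}
Applying B0's transfer function to that IN value gives OUT[B0] (row B0 above).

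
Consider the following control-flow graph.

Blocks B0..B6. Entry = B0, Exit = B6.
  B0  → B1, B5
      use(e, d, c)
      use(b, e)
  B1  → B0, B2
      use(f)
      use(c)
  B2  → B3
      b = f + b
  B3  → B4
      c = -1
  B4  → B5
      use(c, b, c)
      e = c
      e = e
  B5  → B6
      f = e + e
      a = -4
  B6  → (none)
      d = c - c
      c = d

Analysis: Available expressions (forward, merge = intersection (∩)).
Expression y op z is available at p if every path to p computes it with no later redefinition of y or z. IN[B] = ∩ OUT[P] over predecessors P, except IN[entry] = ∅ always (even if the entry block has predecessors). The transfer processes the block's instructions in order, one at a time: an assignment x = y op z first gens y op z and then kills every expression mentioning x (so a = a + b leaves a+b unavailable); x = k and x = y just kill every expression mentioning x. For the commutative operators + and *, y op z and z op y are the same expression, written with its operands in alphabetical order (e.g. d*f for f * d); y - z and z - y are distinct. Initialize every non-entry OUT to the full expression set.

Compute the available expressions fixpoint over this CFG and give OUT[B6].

Per-block solution:
  B0: | IN={} | OUT={}
  B1: | IN={} | OUT={}
  B2: | IN={} | OUT={}
  B3: | IN={} | OUT={}
  B4: | IN={} | OUT={}
  B5: | IN={} | OUT={e+e}
  B6: | IN={e+e} | OUT={e+e}

Merge at B6: IN[B6] = OUT[B5] = {e+e}
Applying B6's transfer function to that IN value gives OUT[B6] (row B6 above).

Answer: {e+e}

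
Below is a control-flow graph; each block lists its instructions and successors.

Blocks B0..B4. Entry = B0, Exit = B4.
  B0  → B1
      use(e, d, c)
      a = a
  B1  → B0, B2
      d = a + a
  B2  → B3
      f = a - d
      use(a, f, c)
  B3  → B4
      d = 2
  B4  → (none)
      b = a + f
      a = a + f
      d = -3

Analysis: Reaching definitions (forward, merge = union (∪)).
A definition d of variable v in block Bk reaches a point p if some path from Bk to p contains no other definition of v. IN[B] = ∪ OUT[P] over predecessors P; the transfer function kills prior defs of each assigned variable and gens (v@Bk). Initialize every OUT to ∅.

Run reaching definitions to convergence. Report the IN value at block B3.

Answer: {a@B0, d@B1, f@B2}

Derivation:
Per-block solution:
  B0: | IN={a@B0, d@B1} | OUT={a@B0, d@B1}
  B1: | IN={a@B0, d@B1} | OUT={a@B0, d@B1}
  B2: | IN={a@B0, d@B1} | OUT={a@B0, d@B1, f@B2}
  B3: | IN={a@B0, d@B1, f@B2} | OUT={a@B0, d@B3, f@B2}
  B4: | IN={a@B0, d@B3, f@B2} | OUT={a@B4, b@B4, d@B4, f@B2}

Merge at B3: IN[B3] = OUT[B2] = {a@B0, d@B1, f@B2}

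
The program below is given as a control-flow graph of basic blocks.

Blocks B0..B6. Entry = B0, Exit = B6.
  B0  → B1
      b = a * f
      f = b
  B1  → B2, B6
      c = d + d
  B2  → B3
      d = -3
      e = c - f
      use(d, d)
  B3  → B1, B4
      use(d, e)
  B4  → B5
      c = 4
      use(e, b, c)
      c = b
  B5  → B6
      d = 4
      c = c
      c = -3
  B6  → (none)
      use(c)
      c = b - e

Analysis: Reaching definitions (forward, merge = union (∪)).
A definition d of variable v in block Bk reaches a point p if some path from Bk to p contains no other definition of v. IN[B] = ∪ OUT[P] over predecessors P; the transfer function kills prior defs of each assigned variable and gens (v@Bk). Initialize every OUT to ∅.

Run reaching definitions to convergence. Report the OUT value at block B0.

Per-block solution:
  B0:   IN={}   OUT={b@B0, f@B0}
  B1:   IN={b@B0, c@B1, d@B2, e@B2, f@B0}   OUT={b@B0, c@B1, d@B2, e@B2, f@B0}
  B2:   IN={b@B0, c@B1, d@B2, e@B2, f@B0}   OUT={b@B0, c@B1, d@B2, e@B2, f@B0}
  B3:   IN={b@B0, c@B1, d@B2, e@B2, f@B0}   OUT={b@B0, c@B1, d@B2, e@B2, f@B0}
  B4:   IN={b@B0, c@B1, d@B2, e@B2, f@B0}   OUT={b@B0, c@B4, d@B2, e@B2, f@B0}
  B5:   IN={b@B0, c@B4, d@B2, e@B2, f@B0}   OUT={b@B0, c@B5, d@B5, e@B2, f@B0}
  B6:   IN={b@B0, c@B1, c@B5, d@B2, d@B5, e@B2, f@B0}   OUT={b@B0, c@B6, d@B2, d@B5, e@B2, f@B0}

B0 is the boundary node: IN[B0] = {}
Applying B0's transfer function to that IN value gives OUT[B0] (row B0 above).

Answer: {b@B0, f@B0}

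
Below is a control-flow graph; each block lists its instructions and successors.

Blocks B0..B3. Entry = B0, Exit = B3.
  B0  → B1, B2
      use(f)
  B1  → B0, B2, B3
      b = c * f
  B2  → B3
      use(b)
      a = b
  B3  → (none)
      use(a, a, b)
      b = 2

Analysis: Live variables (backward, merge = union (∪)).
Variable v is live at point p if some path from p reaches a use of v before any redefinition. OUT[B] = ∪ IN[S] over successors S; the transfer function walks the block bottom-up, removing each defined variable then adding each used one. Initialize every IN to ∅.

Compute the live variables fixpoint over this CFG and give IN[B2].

Per-block solution:
  B0:  IN={a, b, c, f}  OUT={a, b, c, f}
  B1:  IN={a, c, f}  OUT={a, b, c, f}
  B2:  IN={b}  OUT={a, b}
  B3:  IN={a, b}  OUT={}

Merge at B2: OUT[B2] = IN[B3] = {a, b}
Applying B2's transfer function to that OUT value gives IN[B2] (row B2 above).

Answer: {b}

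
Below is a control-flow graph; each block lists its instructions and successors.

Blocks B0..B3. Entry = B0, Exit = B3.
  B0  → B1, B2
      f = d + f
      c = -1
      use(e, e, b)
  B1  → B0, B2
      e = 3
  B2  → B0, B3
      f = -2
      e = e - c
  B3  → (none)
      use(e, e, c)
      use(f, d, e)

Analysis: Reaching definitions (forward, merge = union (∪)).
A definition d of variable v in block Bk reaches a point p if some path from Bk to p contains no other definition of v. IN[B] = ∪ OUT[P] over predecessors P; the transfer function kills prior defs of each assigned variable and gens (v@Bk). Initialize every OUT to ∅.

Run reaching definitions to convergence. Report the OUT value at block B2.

Answer: {c@B0, e@B2, f@B2}

Derivation:
Converged values:
  B0:  IN={c@B0, e@B1, e@B2, f@B0, f@B2}  OUT={c@B0, e@B1, e@B2, f@B0}
  B1:  IN={c@B0, e@B1, e@B2, f@B0}  OUT={c@B0, e@B1, f@B0}
  B2:  IN={c@B0, e@B1, e@B2, f@B0}  OUT={c@B0, e@B2, f@B2}
  B3:  IN={c@B0, e@B2, f@B2}  OUT={c@B0, e@B2, f@B2}

Merge at B2: IN[B2] = OUT[B0] ⊔ OUT[B1] = {c@B0, e@B1, e@B2, f@B0}
Applying B2's transfer function to that IN value gives OUT[B2] (row B2 above).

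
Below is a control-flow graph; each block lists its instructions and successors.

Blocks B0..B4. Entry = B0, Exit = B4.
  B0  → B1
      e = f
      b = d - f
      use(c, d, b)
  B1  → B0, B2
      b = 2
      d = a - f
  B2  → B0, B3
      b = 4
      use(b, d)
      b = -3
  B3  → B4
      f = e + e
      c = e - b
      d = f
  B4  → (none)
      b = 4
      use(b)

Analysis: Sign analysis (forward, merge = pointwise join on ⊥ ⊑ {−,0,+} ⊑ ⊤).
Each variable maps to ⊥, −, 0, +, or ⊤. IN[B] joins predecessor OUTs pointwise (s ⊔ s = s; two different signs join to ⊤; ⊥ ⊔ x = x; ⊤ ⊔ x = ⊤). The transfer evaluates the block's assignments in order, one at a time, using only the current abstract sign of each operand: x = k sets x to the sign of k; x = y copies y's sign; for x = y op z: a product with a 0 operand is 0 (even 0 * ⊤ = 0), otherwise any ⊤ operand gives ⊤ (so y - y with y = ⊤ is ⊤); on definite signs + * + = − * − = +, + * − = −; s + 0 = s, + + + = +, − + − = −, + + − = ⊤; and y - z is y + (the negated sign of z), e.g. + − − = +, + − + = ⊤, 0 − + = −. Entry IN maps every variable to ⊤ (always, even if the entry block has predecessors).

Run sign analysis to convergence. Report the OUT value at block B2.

Answer: {a: ⊤, b: -, c: ⊤, d: ⊤, e: ⊤, f: ⊤}

Working:
Fixpoint table:
  B0:  IN=(all ⊤)  OUT=(all ⊤)
  B1:  IN=(all ⊤)  OUT={b:+; rest ⊤}
  B2:  IN={b:+; rest ⊤}  OUT={b:-; rest ⊤}
  B3:  IN={b:-; rest ⊤}  OUT={b:-; rest ⊤}
  B4:  IN={b:-; rest ⊤}  OUT={b:+; rest ⊤}

Merge at B2: IN[B2] = OUT[B1] = {a: ⊤, b: +, c: ⊤, d: ⊤, e: ⊤, f: ⊤}
Applying B2's transfer function to that IN value gives OUT[B2] (row B2 above).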